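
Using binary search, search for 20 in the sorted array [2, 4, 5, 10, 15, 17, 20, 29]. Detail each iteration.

Binary search for 20 in [2, 4, 5, 10, 15, 17, 20, 29]:

lo=0, hi=7, mid=3, arr[mid]=10 -> 10 < 20, search right half
lo=4, hi=7, mid=5, arr[mid]=17 -> 17 < 20, search right half
lo=6, hi=7, mid=6, arr[mid]=20 -> Found target at index 6!

Binary search finds 20 at index 6 after 3 comparisons. The search repeatedly halves the search space by comparing with the middle element.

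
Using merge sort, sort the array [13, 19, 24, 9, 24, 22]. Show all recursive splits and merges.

Merge sort trace:

Split: [13, 19, 24, 9, 24, 22] -> [13, 19, 24] and [9, 24, 22]
  Split: [13, 19, 24] -> [13] and [19, 24]
    Split: [19, 24] -> [19] and [24]
    Merge: [19] + [24] -> [19, 24]
  Merge: [13] + [19, 24] -> [13, 19, 24]
  Split: [9, 24, 22] -> [9] and [24, 22]
    Split: [24, 22] -> [24] and [22]
    Merge: [24] + [22] -> [22, 24]
  Merge: [9] + [22, 24] -> [9, 22, 24]
Merge: [13, 19, 24] + [9, 22, 24] -> [9, 13, 19, 22, 24, 24]

Final sorted array: [9, 13, 19, 22, 24, 24]

The merge sort proceeds by recursively splitting the array and merging sorted halves.
After all merges, the sorted array is [9, 13, 19, 22, 24, 24].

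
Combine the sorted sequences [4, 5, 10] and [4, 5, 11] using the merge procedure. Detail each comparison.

Merging process:

Compare 4 vs 4: take 4 from left. Merged: [4]
Compare 5 vs 4: take 4 from right. Merged: [4, 4]
Compare 5 vs 5: take 5 from left. Merged: [4, 4, 5]
Compare 10 vs 5: take 5 from right. Merged: [4, 4, 5, 5]
Compare 10 vs 11: take 10 from left. Merged: [4, 4, 5, 5, 10]
Append remaining from right: [11]. Merged: [4, 4, 5, 5, 10, 11]

Final merged array: [4, 4, 5, 5, 10, 11]
Total comparisons: 5

The merged array is [4, 4, 5, 5, 10, 11], requiring 5 comparisons. The merge step runs in O(n) time where n is the total number of elements.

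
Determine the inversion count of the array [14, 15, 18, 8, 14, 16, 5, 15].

Finding inversions in [14, 15, 18, 8, 14, 16, 5, 15]:

(0, 3): arr[0]=14 > arr[3]=8
(0, 6): arr[0]=14 > arr[6]=5
(1, 3): arr[1]=15 > arr[3]=8
(1, 4): arr[1]=15 > arr[4]=14
(1, 6): arr[1]=15 > arr[6]=5
(2, 3): arr[2]=18 > arr[3]=8
(2, 4): arr[2]=18 > arr[4]=14
(2, 5): arr[2]=18 > arr[5]=16
(2, 6): arr[2]=18 > arr[6]=5
(2, 7): arr[2]=18 > arr[7]=15
(3, 6): arr[3]=8 > arr[6]=5
(4, 6): arr[4]=14 > arr[6]=5
(5, 6): arr[5]=16 > arr[6]=5
(5, 7): arr[5]=16 > arr[7]=15

Total inversions: 14

The array has 14 inversion(s): (0,3), (0,6), (1,3), (1,4), (1,6), (2,3), (2,4), (2,5), (2,6), (2,7), (3,6), (4,6), (5,6), (5,7). Each pair (i,j) satisfies i < j and arr[i] > arr[j].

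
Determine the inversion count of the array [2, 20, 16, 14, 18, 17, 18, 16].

Finding inversions in [2, 20, 16, 14, 18, 17, 18, 16]:

(1, 2): arr[1]=20 > arr[2]=16
(1, 3): arr[1]=20 > arr[3]=14
(1, 4): arr[1]=20 > arr[4]=18
(1, 5): arr[1]=20 > arr[5]=17
(1, 6): arr[1]=20 > arr[6]=18
(1, 7): arr[1]=20 > arr[7]=16
(2, 3): arr[2]=16 > arr[3]=14
(4, 5): arr[4]=18 > arr[5]=17
(4, 7): arr[4]=18 > arr[7]=16
(5, 7): arr[5]=17 > arr[7]=16
(6, 7): arr[6]=18 > arr[7]=16

Total inversions: 11

The array has 11 inversion(s): (1,2), (1,3), (1,4), (1,5), (1,6), (1,7), (2,3), (4,5), (4,7), (5,7), (6,7). Each pair (i,j) satisfies i < j and arr[i] > arr[j].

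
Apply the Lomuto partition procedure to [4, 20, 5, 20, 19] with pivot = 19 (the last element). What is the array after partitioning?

Lomuto partition with pivot = 19:

Initial array: [4, 20, 5, 20, 19]

arr[0]=4 <= 19: swap with position 0, array becomes [4, 20, 5, 20, 19]
arr[1]=20 > 19: no swap
arr[2]=5 <= 19: swap with position 1, array becomes [4, 5, 20, 20, 19]
arr[3]=20 > 19: no swap

Place pivot at position 2: [4, 5, 19, 20, 20]
Pivot position: 2

After partitioning with pivot 19, the array becomes [4, 5, 19, 20, 20]. The pivot is placed at index 2. All elements to the left of the pivot are <= 19, and all elements to the right are > 19.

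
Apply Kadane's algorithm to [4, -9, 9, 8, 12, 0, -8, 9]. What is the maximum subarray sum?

Using Kadane's algorithm on [4, -9, 9, 8, 12, 0, -8, 9]:

Scanning through the array:
Position 1 (value -9): max_ending_here = -5, max_so_far = 4
Position 2 (value 9): max_ending_here = 9, max_so_far = 9
Position 3 (value 8): max_ending_here = 17, max_so_far = 17
Position 4 (value 12): max_ending_here = 29, max_so_far = 29
Position 5 (value 0): max_ending_here = 29, max_so_far = 29
Position 6 (value -8): max_ending_here = 21, max_so_far = 29
Position 7 (value 9): max_ending_here = 30, max_so_far = 30

Maximum subarray: [9, 8, 12, 0, -8, 9]
Maximum sum: 30

The maximum subarray is [9, 8, 12, 0, -8, 9] with sum 30. This subarray runs from index 2 to index 7.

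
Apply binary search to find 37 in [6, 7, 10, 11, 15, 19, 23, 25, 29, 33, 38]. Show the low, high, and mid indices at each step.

Binary search for 37 in [6, 7, 10, 11, 15, 19, 23, 25, 29, 33, 38]:

lo=0, hi=10, mid=5, arr[mid]=19 -> 19 < 37, search right half
lo=6, hi=10, mid=8, arr[mid]=29 -> 29 < 37, search right half
lo=9, hi=10, mid=9, arr[mid]=33 -> 33 < 37, search right half
lo=10, hi=10, mid=10, arr[mid]=38 -> 38 > 37, search left half
lo=10 > hi=9, target 37 not found

Binary search determines that 37 is not in the array after 4 comparisons. The search space was exhausted without finding the target.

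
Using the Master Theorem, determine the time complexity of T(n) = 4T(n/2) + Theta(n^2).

Master Theorem for T(n) = 4T(n/2) + O(n^2):

a = 4, b = 2, c = 2
log_b(a) = log_2(4) = 2.0000

Case 2: c = 2 = log_2(4) = 2.0000
T(n) = O(n^2 log n) = O(n^2 log n)

For T(n) = 4T(n/2) + O(n^2): log_2(4) = 2.0000. This is Case 2 of the Master Theorem (c = log_b(a), equal work at all levels), giving O(n^2 log n).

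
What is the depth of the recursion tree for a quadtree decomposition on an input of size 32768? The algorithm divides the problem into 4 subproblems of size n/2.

For divide and conquer with division factor 2:

Problem sizes at each level:
Level 0: 32768
Level 1: 16384
Level 2: 8192
Level 3: 4096
Level 4: 2048
Level 5: 1024
Level 6: 512
Level 7: 256
Level 8: 128
Level 9: 64
Level 10: 32
Level 11: 16
Level 12: 8
Level 13: 4
Level 14: 2
Level 15: 1

The root is level 0 and the size-1 base case is level 15 (the tree spans levels 0 through 15, i.e. 16 levels counting the root), so the depth is the number of divisions: log_2(32768) = 15

The recursion tree depth is log_2(32768) = 15. At each level, the problem size is divided by 2, so it takes 15 divisions to reduce to a base case of size 1. The algorithm makes 4 recursive calls at each level.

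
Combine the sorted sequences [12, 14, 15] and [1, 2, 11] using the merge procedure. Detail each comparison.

Merging process:

Compare 12 vs 1: take 1 from right. Merged: [1]
Compare 12 vs 2: take 2 from right. Merged: [1, 2]
Compare 12 vs 11: take 11 from right. Merged: [1, 2, 11]
Append remaining from left: [12, 14, 15]. Merged: [1, 2, 11, 12, 14, 15]

Final merged array: [1, 2, 11, 12, 14, 15]
Total comparisons: 3

The merged array is [1, 2, 11, 12, 14, 15], requiring 3 comparisons. The merge step runs in O(n) time where n is the total number of elements.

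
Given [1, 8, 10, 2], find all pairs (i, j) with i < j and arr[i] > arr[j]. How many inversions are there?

Finding inversions in [1, 8, 10, 2]:

(1, 3): arr[1]=8 > arr[3]=2
(2, 3): arr[2]=10 > arr[3]=2

Total inversions: 2

The array has 2 inversion(s): (1,3), (2,3). Each pair (i,j) satisfies i < j and arr[i] > arr[j].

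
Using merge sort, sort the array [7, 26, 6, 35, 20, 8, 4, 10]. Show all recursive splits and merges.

Merge sort trace:

Split: [7, 26, 6, 35, 20, 8, 4, 10] -> [7, 26, 6, 35] and [20, 8, 4, 10]
  Split: [7, 26, 6, 35] -> [7, 26] and [6, 35]
    Split: [7, 26] -> [7] and [26]
    Merge: [7] + [26] -> [7, 26]
    Split: [6, 35] -> [6] and [35]
    Merge: [6] + [35] -> [6, 35]
  Merge: [7, 26] + [6, 35] -> [6, 7, 26, 35]
  Split: [20, 8, 4, 10] -> [20, 8] and [4, 10]
    Split: [20, 8] -> [20] and [8]
    Merge: [20] + [8] -> [8, 20]
    Split: [4, 10] -> [4] and [10]
    Merge: [4] + [10] -> [4, 10]
  Merge: [8, 20] + [4, 10] -> [4, 8, 10, 20]
Merge: [6, 7, 26, 35] + [4, 8, 10, 20] -> [4, 6, 7, 8, 10, 20, 26, 35]

Final sorted array: [4, 6, 7, 8, 10, 20, 26, 35]

The merge sort proceeds by recursively splitting the array and merging sorted halves.
After all merges, the sorted array is [4, 6, 7, 8, 10, 20, 26, 35].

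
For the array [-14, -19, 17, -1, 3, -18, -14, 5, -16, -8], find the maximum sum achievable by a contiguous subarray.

Using Kadane's algorithm on [-14, -19, 17, -1, 3, -18, -14, 5, -16, -8]:

Scanning through the array:
Position 1 (value -19): max_ending_here = -19, max_so_far = -14
Position 2 (value 17): max_ending_here = 17, max_so_far = 17
Position 3 (value -1): max_ending_here = 16, max_so_far = 17
Position 4 (value 3): max_ending_here = 19, max_so_far = 19
Position 5 (value -18): max_ending_here = 1, max_so_far = 19
Position 6 (value -14): max_ending_here = -13, max_so_far = 19
Position 7 (value 5): max_ending_here = 5, max_so_far = 19
Position 8 (value -16): max_ending_here = -11, max_so_far = 19
Position 9 (value -8): max_ending_here = -8, max_so_far = 19

Maximum subarray: [17, -1, 3]
Maximum sum: 19

The maximum subarray is [17, -1, 3] with sum 19. This subarray runs from index 2 to index 4.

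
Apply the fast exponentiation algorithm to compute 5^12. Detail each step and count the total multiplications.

Computing 5^12 by squaring (build up from 5^1; each line after the first costs one multiplication):

5^1 = 5
5^2 = (5^1)^2 = 5^2 = 25
5^3 = 5 * 5^2 = 5 * 25 = 125
5^6 = (5^3)^2 = 125^2 = 15625
5^12 = (5^6)^2 = 15625^2 = 244140625

Result: 244140625
Multiplications needed: 4 (4 lines after 5^1)

5^12 = 244140625. Using exponentiation by squaring, this requires 4 multiplications. The key idea: if the exponent is even, square the half-power; if odd, multiply by the base once.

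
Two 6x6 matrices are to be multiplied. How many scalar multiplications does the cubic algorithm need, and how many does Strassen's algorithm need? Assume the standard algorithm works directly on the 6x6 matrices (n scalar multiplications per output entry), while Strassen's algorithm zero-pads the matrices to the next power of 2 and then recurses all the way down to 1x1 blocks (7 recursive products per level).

Matrix multiplication for 6x6 matrices:

Strassen's algorithm requires power-of-2 dimensions. Pad 6x6 to 8x8 (next power of 2).

Standard algorithm: 6^3 = 216 multiplications
Strassen's algorithm: 7^(log2(8)) = 7^3 = 343 multiplications
Difference: 216 - 343 = -127 (Strassen uses MORE here due to padding overhead — for small or just-over-power-of-2 n, padding can outweigh the per-level savings)

Standard: 216 multiplications (6^3). Strassen: 343 multiplications (7^3, after padding to 8x8). Strassen reduces 8 recursive multiplications to 7 at each level.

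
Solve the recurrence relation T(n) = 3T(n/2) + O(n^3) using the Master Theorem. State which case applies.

Master Theorem for T(n) = 3T(n/2) + O(n^3):

a = 3, b = 2, c = 3
log_b(a) = log_2(3) = 1.5850

Case 3: c = 3 > log_2(3) = 1.5850
T(n) = O(n^3) = O(n^3)

For T(n) = 3T(n/2) + O(n^3): log_2(3) = 1.5850. This is Case 3 of the Master Theorem (c > log_b(a), work dominated by root), giving O(n^3).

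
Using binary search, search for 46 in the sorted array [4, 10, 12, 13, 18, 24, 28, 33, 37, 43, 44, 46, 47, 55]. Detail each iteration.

Binary search for 46 in [4, 10, 12, 13, 18, 24, 28, 33, 37, 43, 44, 46, 47, 55]:

lo=0, hi=13, mid=6, arr[mid]=28 -> 28 < 46, search right half
lo=7, hi=13, mid=10, arr[mid]=44 -> 44 < 46, search right half
lo=11, hi=13, mid=12, arr[mid]=47 -> 47 > 46, search left half
lo=11, hi=11, mid=11, arr[mid]=46 -> Found target at index 11!

Binary search finds 46 at index 11 after 4 comparisons. The search repeatedly halves the search space by comparing with the middle element.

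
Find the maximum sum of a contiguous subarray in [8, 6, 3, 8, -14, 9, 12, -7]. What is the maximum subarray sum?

Using Kadane's algorithm on [8, 6, 3, 8, -14, 9, 12, -7]:

Scanning through the array:
Position 1 (value 6): max_ending_here = 14, max_so_far = 14
Position 2 (value 3): max_ending_here = 17, max_so_far = 17
Position 3 (value 8): max_ending_here = 25, max_so_far = 25
Position 4 (value -14): max_ending_here = 11, max_so_far = 25
Position 5 (value 9): max_ending_here = 20, max_so_far = 25
Position 6 (value 12): max_ending_here = 32, max_so_far = 32
Position 7 (value -7): max_ending_here = 25, max_so_far = 32

Maximum subarray: [8, 6, 3, 8, -14, 9, 12]
Maximum sum: 32

The maximum subarray is [8, 6, 3, 8, -14, 9, 12] with sum 32. This subarray runs from index 0 to index 6.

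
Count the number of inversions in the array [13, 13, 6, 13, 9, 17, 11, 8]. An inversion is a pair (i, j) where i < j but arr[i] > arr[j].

Finding inversions in [13, 13, 6, 13, 9, 17, 11, 8]:

(0, 2): arr[0]=13 > arr[2]=6
(0, 4): arr[0]=13 > arr[4]=9
(0, 6): arr[0]=13 > arr[6]=11
(0, 7): arr[0]=13 > arr[7]=8
(1, 2): arr[1]=13 > arr[2]=6
(1, 4): arr[1]=13 > arr[4]=9
(1, 6): arr[1]=13 > arr[6]=11
(1, 7): arr[1]=13 > arr[7]=8
(3, 4): arr[3]=13 > arr[4]=9
(3, 6): arr[3]=13 > arr[6]=11
(3, 7): arr[3]=13 > arr[7]=8
(4, 7): arr[4]=9 > arr[7]=8
(5, 6): arr[5]=17 > arr[6]=11
(5, 7): arr[5]=17 > arr[7]=8
(6, 7): arr[6]=11 > arr[7]=8

Total inversions: 15

The array has 15 inversion(s): (0,2), (0,4), (0,6), (0,7), (1,2), (1,4), (1,6), (1,7), (3,4), (3,6), (3,7), (4,7), (5,6), (5,7), (6,7). Each pair (i,j) satisfies i < j and arr[i] > arr[j].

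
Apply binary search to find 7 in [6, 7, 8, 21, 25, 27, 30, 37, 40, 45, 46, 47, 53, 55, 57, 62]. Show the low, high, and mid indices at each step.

Binary search for 7 in [6, 7, 8, 21, 25, 27, 30, 37, 40, 45, 46, 47, 53, 55, 57, 62]:

lo=0, hi=15, mid=7, arr[mid]=37 -> 37 > 7, search left half
lo=0, hi=6, mid=3, arr[mid]=21 -> 21 > 7, search left half
lo=0, hi=2, mid=1, arr[mid]=7 -> Found target at index 1!

Binary search finds 7 at index 1 after 3 comparisons. The search repeatedly halves the search space by comparing with the middle element.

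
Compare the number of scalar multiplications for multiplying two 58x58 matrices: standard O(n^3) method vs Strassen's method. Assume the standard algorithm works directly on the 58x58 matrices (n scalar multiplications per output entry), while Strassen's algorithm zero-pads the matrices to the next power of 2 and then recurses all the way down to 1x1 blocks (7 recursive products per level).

Matrix multiplication for 58x58 matrices:

Strassen's algorithm requires power-of-2 dimensions. Pad 58x58 to 64x64 (next power of 2).

Standard algorithm: 58^3 = 195112 multiplications
Strassen's algorithm: 7^(log2(64)) = 7^6 = 117649 multiplications
Savings: 195112 - 117649 = 77463 multiplications

Standard: 195112 multiplications (58^3). Strassen: 117649 multiplications (7^6, after padding to 64x64). Strassen reduces 8 recursive multiplications to 7 at each level.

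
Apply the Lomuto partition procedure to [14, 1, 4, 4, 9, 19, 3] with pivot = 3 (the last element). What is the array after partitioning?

Lomuto partition with pivot = 3:

Initial array: [14, 1, 4, 4, 9, 19, 3]

arr[0]=14 > 3: no swap
arr[1]=1 <= 3: swap with position 0, array becomes [1, 14, 4, 4, 9, 19, 3]
arr[2]=4 > 3: no swap
arr[3]=4 > 3: no swap
arr[4]=9 > 3: no swap
arr[5]=19 > 3: no swap

Place pivot at position 1: [1, 3, 4, 4, 9, 19, 14]
Pivot position: 1

After partitioning with pivot 3, the array becomes [1, 3, 4, 4, 9, 19, 14]. The pivot is placed at index 1. All elements to the left of the pivot are <= 3, and all elements to the right are > 3.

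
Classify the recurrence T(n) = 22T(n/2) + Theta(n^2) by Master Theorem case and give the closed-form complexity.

Master Theorem for T(n) = 22T(n/2) + O(n^2):

a = 22, b = 2, c = 2
log_b(a) = log_2(22) = 4.4594

Case 1: c = 2 < log_2(22) = 4.4594
T(n) = O(n^(log_2 22))

For T(n) = 22T(n/2) + O(n^2): log_2(22) = 4.4594. This is Case 1 of the Master Theorem (c < log_b(a), work dominated by leaves), giving O(n^(log_2 22)).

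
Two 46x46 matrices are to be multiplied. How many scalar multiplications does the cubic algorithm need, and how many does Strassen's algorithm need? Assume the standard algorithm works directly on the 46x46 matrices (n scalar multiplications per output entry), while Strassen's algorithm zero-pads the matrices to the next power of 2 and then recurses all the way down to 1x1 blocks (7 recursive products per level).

Matrix multiplication for 46x46 matrices:

Strassen's algorithm requires power-of-2 dimensions. Pad 46x46 to 64x64 (next power of 2).

Standard algorithm: 46^3 = 97336 multiplications
Strassen's algorithm: 7^(log2(64)) = 7^6 = 117649 multiplications
Difference: 97336 - 117649 = -20313 (Strassen uses MORE here due to padding overhead — for small or just-over-power-of-2 n, padding can outweigh the per-level savings)

Standard: 97336 multiplications (46^3). Strassen: 117649 multiplications (7^6, after padding to 64x64). Strassen reduces 8 recursive multiplications to 7 at each level.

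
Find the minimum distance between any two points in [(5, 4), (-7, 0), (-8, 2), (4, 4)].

Computing all pairwise distances among 4 points:

d((5, 4), (-7, 0)) = 12.6491
d((5, 4), (-8, 2)) = 13.1529
d((5, 4), (4, 4)) = 1.0 <-- minimum
d((-7, 0), (-8, 2)) = 2.2361
d((-7, 0), (4, 4)) = 11.7047
d((-8, 2), (4, 4)) = 12.1655

Closest pair: (5, 4) and (4, 4) with distance 1.0

The closest pair is (5, 4) and (4, 4) with Euclidean distance 1.0. For 4 points, brute-force pairwise comparison is shown above. For large n, the divide-and-conquer algorithm (sort by x, recurse on halves, check the dividing strip) achieves O(n log n).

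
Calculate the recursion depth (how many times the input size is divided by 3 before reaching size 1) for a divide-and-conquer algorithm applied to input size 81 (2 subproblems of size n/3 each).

For divide and conquer with division factor 3:

Problem sizes at each level:
Level 0: 81
Level 1: 27
Level 2: 9
Level 3: 3
Level 4: 1

The root is level 0 and the size-1 base case is level 4 (the tree spans levels 0 through 4, i.e. 5 levels counting the root), so the depth is the number of divisions: log_3(81) = 4

The recursion tree depth is log_3(81) = 4. At each level, the problem size is divided by 3, so it takes 4 divisions to reduce to a base case of size 1. The algorithm makes 2 recursive calls at each level.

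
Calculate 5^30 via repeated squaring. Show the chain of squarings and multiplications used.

Computing 5^30 by squaring (build up from 5^1; each line after the first costs one multiplication):

5^1 = 5
5^2 = (5^1)^2 = 5^2 = 25
5^3 = 5 * 5^2 = 5 * 25 = 125
5^6 = (5^3)^2 = 125^2 = 15625
5^7 = 5 * 5^6 = 5 * 15625 = 78125
5^14 = (5^7)^2 = 78125^2 = 6103515625
5^15 = 5 * 5^14 = 5 * 6103515625 = 30517578125
5^30 = (5^15)^2 = 30517578125^2 = 931322574615478515625

Result: 931322574615478515625
Multiplications needed: 7 (7 lines after 5^1)

5^30 = 931322574615478515625. Using exponentiation by squaring, this requires 7 multiplications. The key idea: if the exponent is even, square the half-power; if odd, multiply by the base once.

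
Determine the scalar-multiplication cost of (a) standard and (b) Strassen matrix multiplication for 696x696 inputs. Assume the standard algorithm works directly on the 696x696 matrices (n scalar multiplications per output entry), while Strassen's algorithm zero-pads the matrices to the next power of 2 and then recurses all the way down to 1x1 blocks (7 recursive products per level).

Matrix multiplication for 696x696 matrices:

Strassen's algorithm requires power-of-2 dimensions. Pad 696x696 to 1024x1024 (next power of 2).

Standard algorithm: 696^3 = 337153536 multiplications
Strassen's algorithm: 7^(log2(1024)) = 7^10 = 282475249 multiplications
Savings: 337153536 - 282475249 = 54678287 multiplications

Standard: 337153536 multiplications (696^3). Strassen: 282475249 multiplications (7^10, after padding to 1024x1024). Strassen reduces 8 recursive multiplications to 7 at each level.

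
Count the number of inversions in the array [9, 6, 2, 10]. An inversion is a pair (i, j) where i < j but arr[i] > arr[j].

Finding inversions in [9, 6, 2, 10]:

(0, 1): arr[0]=9 > arr[1]=6
(0, 2): arr[0]=9 > arr[2]=2
(1, 2): arr[1]=6 > arr[2]=2

Total inversions: 3

The array has 3 inversion(s): (0,1), (0,2), (1,2). Each pair (i,j) satisfies i < j and arr[i] > arr[j].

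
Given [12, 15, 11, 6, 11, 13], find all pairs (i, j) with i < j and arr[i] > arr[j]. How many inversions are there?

Finding inversions in [12, 15, 11, 6, 11, 13]:

(0, 2): arr[0]=12 > arr[2]=11
(0, 3): arr[0]=12 > arr[3]=6
(0, 4): arr[0]=12 > arr[4]=11
(1, 2): arr[1]=15 > arr[2]=11
(1, 3): arr[1]=15 > arr[3]=6
(1, 4): arr[1]=15 > arr[4]=11
(1, 5): arr[1]=15 > arr[5]=13
(2, 3): arr[2]=11 > arr[3]=6

Total inversions: 8

The array has 8 inversion(s): (0,2), (0,3), (0,4), (1,2), (1,3), (1,4), (1,5), (2,3). Each pair (i,j) satisfies i < j and arr[i] > arr[j].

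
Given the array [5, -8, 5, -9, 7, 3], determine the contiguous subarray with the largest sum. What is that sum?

Using Kadane's algorithm on [5, -8, 5, -9, 7, 3]:

Scanning through the array:
Position 1 (value -8): max_ending_here = -3, max_so_far = 5
Position 2 (value 5): max_ending_here = 5, max_so_far = 5
Position 3 (value -9): max_ending_here = -4, max_so_far = 5
Position 4 (value 7): max_ending_here = 7, max_so_far = 7
Position 5 (value 3): max_ending_here = 10, max_so_far = 10

Maximum subarray: [7, 3]
Maximum sum: 10

The maximum subarray is [7, 3] with sum 10. This subarray runs from index 4 to index 5.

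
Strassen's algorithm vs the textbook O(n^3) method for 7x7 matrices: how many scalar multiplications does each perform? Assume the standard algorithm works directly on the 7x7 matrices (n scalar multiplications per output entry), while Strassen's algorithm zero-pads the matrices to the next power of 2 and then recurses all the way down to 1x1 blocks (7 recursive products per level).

Matrix multiplication for 7x7 matrices:

Strassen's algorithm requires power-of-2 dimensions. Pad 7x7 to 8x8 (next power of 2).

Standard algorithm: 7^3 = 343 multiplications
Strassen's algorithm: 7^(log2(8)) = 7^3 = 343 multiplications
Savings: 343 - 343 = 0 multiplications

Standard: 343 multiplications (7^3). Strassen: 343 multiplications (7^3, after padding to 8x8). Strassen reduces 8 recursive multiplications to 7 at each level.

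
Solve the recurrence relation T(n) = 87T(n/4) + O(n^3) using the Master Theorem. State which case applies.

Master Theorem for T(n) = 87T(n/4) + O(n^3):

a = 87, b = 4, c = 3
log_b(a) = log_4(87) = 3.2215

Case 1: c = 3 < log_4(87) = 3.2215
T(n) = O(n^(log_4 87))

For T(n) = 87T(n/4) + O(n^3): log_4(87) = 3.2215. This is Case 1 of the Master Theorem (c < log_b(a), work dominated by leaves), giving O(n^(log_4 87)).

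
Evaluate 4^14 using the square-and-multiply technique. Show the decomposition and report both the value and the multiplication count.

Computing 4^14 by squaring (build up from 4^1; each line after the first costs one multiplication):

4^1 = 4
4^2 = (4^1)^2 = 4^2 = 16
4^3 = 4 * 4^2 = 4 * 16 = 64
4^6 = (4^3)^2 = 64^2 = 4096
4^7 = 4 * 4^6 = 4 * 4096 = 16384
4^14 = (4^7)^2 = 16384^2 = 268435456

Result: 268435456
Multiplications needed: 5 (5 lines after 4^1)

4^14 = 268435456. Using exponentiation by squaring, this requires 5 multiplications. The key idea: if the exponent is even, square the half-power; if odd, multiply by the base once.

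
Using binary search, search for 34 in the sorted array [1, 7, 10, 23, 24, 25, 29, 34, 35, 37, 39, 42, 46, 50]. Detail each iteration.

Binary search for 34 in [1, 7, 10, 23, 24, 25, 29, 34, 35, 37, 39, 42, 46, 50]:

lo=0, hi=13, mid=6, arr[mid]=29 -> 29 < 34, search right half
lo=7, hi=13, mid=10, arr[mid]=39 -> 39 > 34, search left half
lo=7, hi=9, mid=8, arr[mid]=35 -> 35 > 34, search left half
lo=7, hi=7, mid=7, arr[mid]=34 -> Found target at index 7!

Binary search finds 34 at index 7 after 4 comparisons. The search repeatedly halves the search space by comparing with the middle element.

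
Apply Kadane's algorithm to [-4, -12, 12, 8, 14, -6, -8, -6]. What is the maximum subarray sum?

Using Kadane's algorithm on [-4, -12, 12, 8, 14, -6, -8, -6]:

Scanning through the array:
Position 1 (value -12): max_ending_here = -12, max_so_far = -4
Position 2 (value 12): max_ending_here = 12, max_so_far = 12
Position 3 (value 8): max_ending_here = 20, max_so_far = 20
Position 4 (value 14): max_ending_here = 34, max_so_far = 34
Position 5 (value -6): max_ending_here = 28, max_so_far = 34
Position 6 (value -8): max_ending_here = 20, max_so_far = 34
Position 7 (value -6): max_ending_here = 14, max_so_far = 34

Maximum subarray: [12, 8, 14]
Maximum sum: 34

The maximum subarray is [12, 8, 14] with sum 34. This subarray runs from index 2 to index 4.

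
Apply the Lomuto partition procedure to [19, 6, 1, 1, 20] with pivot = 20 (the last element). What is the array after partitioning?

Lomuto partition with pivot = 20:

Initial array: [19, 6, 1, 1, 20]

arr[0]=19 <= 20: swap with position 0, array becomes [19, 6, 1, 1, 20]
arr[1]=6 <= 20: swap with position 1, array becomes [19, 6, 1, 1, 20]
arr[2]=1 <= 20: swap with position 2, array becomes [19, 6, 1, 1, 20]
arr[3]=1 <= 20: swap with position 3, array becomes [19, 6, 1, 1, 20]

Place pivot at position 4: [19, 6, 1, 1, 20]
Pivot position: 4

After partitioning with pivot 20, the array becomes [19, 6, 1, 1, 20]. The pivot is placed at index 4. All elements to the left of the pivot are <= 20, and all elements to the right are > 20.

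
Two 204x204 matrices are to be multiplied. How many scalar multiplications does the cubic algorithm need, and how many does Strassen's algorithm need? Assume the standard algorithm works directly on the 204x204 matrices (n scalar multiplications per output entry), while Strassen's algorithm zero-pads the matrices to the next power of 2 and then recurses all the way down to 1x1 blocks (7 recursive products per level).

Matrix multiplication for 204x204 matrices:

Strassen's algorithm requires power-of-2 dimensions. Pad 204x204 to 256x256 (next power of 2).

Standard algorithm: 204^3 = 8489664 multiplications
Strassen's algorithm: 7^(log2(256)) = 7^8 = 5764801 multiplications
Savings: 8489664 - 5764801 = 2724863 multiplications

Standard: 8489664 multiplications (204^3). Strassen: 5764801 multiplications (7^8, after padding to 256x256). Strassen reduces 8 recursive multiplications to 7 at each level.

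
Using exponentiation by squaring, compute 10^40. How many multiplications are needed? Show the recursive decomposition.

Computing 10^40 by squaring (build up from 10^1; each line after the first costs one multiplication):

10^1 = 10
10^2 = (10^1)^2 = 10^2 = 100
10^4 = (10^2)^2 = 100^2 = 10000
10^5 = 10 * 10^4 = 10 * 10000 = 100000
10^10 = (10^5)^2 = 100000^2 = 10000000000
10^20 = (10^10)^2 = 10000000000^2 = 100000000000000000000
10^40 = (10^20)^2 = 100000000000000000000^2 = 10000000000000000000000000000000000000000

Result: 10000000000000000000000000000000000000000
Multiplications needed: 6 (6 lines after 10^1)

10^40 = 10000000000000000000000000000000000000000. Using exponentiation by squaring, this requires 6 multiplications. The key idea: if the exponent is even, square the half-power; if odd, multiply by the base once.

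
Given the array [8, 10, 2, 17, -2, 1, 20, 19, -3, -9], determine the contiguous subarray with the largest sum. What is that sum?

Using Kadane's algorithm on [8, 10, 2, 17, -2, 1, 20, 19, -3, -9]:

Scanning through the array:
Position 1 (value 10): max_ending_here = 18, max_so_far = 18
Position 2 (value 2): max_ending_here = 20, max_so_far = 20
Position 3 (value 17): max_ending_here = 37, max_so_far = 37
Position 4 (value -2): max_ending_here = 35, max_so_far = 37
Position 5 (value 1): max_ending_here = 36, max_so_far = 37
Position 6 (value 20): max_ending_here = 56, max_so_far = 56
Position 7 (value 19): max_ending_here = 75, max_so_far = 75
Position 8 (value -3): max_ending_here = 72, max_so_far = 75
Position 9 (value -9): max_ending_here = 63, max_so_far = 75

Maximum subarray: [8, 10, 2, 17, -2, 1, 20, 19]
Maximum sum: 75

The maximum subarray is [8, 10, 2, 17, -2, 1, 20, 19] with sum 75. This subarray runs from index 0 to index 7.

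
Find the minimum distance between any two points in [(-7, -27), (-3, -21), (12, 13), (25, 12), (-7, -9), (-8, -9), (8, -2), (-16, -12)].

Computing all pairwise distances among 8 points:

d((-7, -27), (-3, -21)) = 7.2111
d((-7, -27), (12, 13)) = 44.2832
d((-7, -27), (25, 12)) = 50.448
d((-7, -27), (-7, -9)) = 18.0
d((-7, -27), (-8, -9)) = 18.0278
d((-7, -27), (8, -2)) = 29.1548
d((-7, -27), (-16, -12)) = 17.4929
d((-3, -21), (12, 13)) = 37.1618
d((-3, -21), (25, 12)) = 43.2782
d((-3, -21), (-7, -9)) = 12.6491
d((-3, -21), (-8, -9)) = 13.0
d((-3, -21), (8, -2)) = 21.9545
d((-3, -21), (-16, -12)) = 15.8114
d((12, 13), (25, 12)) = 13.0384
d((12, 13), (-7, -9)) = 29.0689
d((12, 13), (-8, -9)) = 29.7321
d((12, 13), (8, -2)) = 15.5242
d((12, 13), (-16, -12)) = 37.5366
d((25, 12), (-7, -9)) = 38.2753
d((25, 12), (-8, -9)) = 39.1152
d((25, 12), (8, -2)) = 22.0227
d((25, 12), (-16, -12)) = 47.5079
d((-7, -9), (-8, -9)) = 1.0 <-- minimum
d((-7, -9), (8, -2)) = 16.5529
d((-7, -9), (-16, -12)) = 9.4868
d((-8, -9), (8, -2)) = 17.4642
d((-8, -9), (-16, -12)) = 8.544
d((8, -2), (-16, -12)) = 26.0

Closest pair: (-7, -9) and (-8, -9) with distance 1.0

The closest pair is (-7, -9) and (-8, -9) with Euclidean distance 1.0. For 8 points, brute-force pairwise comparison is shown above. For large n, the divide-and-conquer algorithm (sort by x, recurse on halves, check the dividing strip) achieves O(n log n).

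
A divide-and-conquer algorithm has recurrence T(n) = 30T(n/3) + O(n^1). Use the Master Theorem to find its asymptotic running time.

Master Theorem for T(n) = 30T(n/3) + O(n^1):

a = 30, b = 3, c = 1
log_b(a) = log_3(30) = 3.0959

Case 1: c = 1 < log_3(30) = 3.0959
T(n) = O(n^(log_3 30))

For T(n) = 30T(n/3) + O(n^1): log_3(30) = 3.0959. This is Case 1 of the Master Theorem (c < log_b(a), work dominated by leaves), giving O(n^(log_3 30)).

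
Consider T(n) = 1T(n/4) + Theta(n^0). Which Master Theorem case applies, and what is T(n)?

Master Theorem for T(n) = 1T(n/4) + O(n^0):

a = 1, b = 4, c = 0
log_b(a) = log_4(1) = 0.0000

Case 2: c = 0 = log_4(1) = 0.0000
T(n) = O(n^0 log n) = O(log n)

For T(n) = 1T(n/4) + O(n^0): log_4(1) = 0.0000. This is Case 2 of the Master Theorem (c = log_b(a), equal work at all levels), giving O(log n).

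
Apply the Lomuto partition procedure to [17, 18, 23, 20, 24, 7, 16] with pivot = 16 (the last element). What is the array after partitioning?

Lomuto partition with pivot = 16:

Initial array: [17, 18, 23, 20, 24, 7, 16]

arr[0]=17 > 16: no swap
arr[1]=18 > 16: no swap
arr[2]=23 > 16: no swap
arr[3]=20 > 16: no swap
arr[4]=24 > 16: no swap
arr[5]=7 <= 16: swap with position 0, array becomes [7, 18, 23, 20, 24, 17, 16]

Place pivot at position 1: [7, 16, 23, 20, 24, 17, 18]
Pivot position: 1

After partitioning with pivot 16, the array becomes [7, 16, 23, 20, 24, 17, 18]. The pivot is placed at index 1. All elements to the left of the pivot are <= 16, and all elements to the right are > 16.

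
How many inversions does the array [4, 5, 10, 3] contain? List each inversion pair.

Finding inversions in [4, 5, 10, 3]:

(0, 3): arr[0]=4 > arr[3]=3
(1, 3): arr[1]=5 > arr[3]=3
(2, 3): arr[2]=10 > arr[3]=3

Total inversions: 3

The array has 3 inversion(s): (0,3), (1,3), (2,3). Each pair (i,j) satisfies i < j and arr[i] > arr[j].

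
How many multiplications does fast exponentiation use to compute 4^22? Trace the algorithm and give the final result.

Computing 4^22 by squaring (build up from 4^1; each line after the first costs one multiplication):

4^1 = 4
4^2 = (4^1)^2 = 4^2 = 16
4^4 = (4^2)^2 = 16^2 = 256
4^5 = 4 * 4^4 = 4 * 256 = 1024
4^10 = (4^5)^2 = 1024^2 = 1048576
4^11 = 4 * 4^10 = 4 * 1048576 = 4194304
4^22 = (4^11)^2 = 4194304^2 = 17592186044416

Result: 17592186044416
Multiplications needed: 6 (6 lines after 4^1)

4^22 = 17592186044416. Using exponentiation by squaring, this requires 6 multiplications. The key idea: if the exponent is even, square the half-power; if odd, multiply by the base once.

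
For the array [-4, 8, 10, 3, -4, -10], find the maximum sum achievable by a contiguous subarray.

Using Kadane's algorithm on [-4, 8, 10, 3, -4, -10]:

Scanning through the array:
Position 1 (value 8): max_ending_here = 8, max_so_far = 8
Position 2 (value 10): max_ending_here = 18, max_so_far = 18
Position 3 (value 3): max_ending_here = 21, max_so_far = 21
Position 4 (value -4): max_ending_here = 17, max_so_far = 21
Position 5 (value -10): max_ending_here = 7, max_so_far = 21

Maximum subarray: [8, 10, 3]
Maximum sum: 21

The maximum subarray is [8, 10, 3] with sum 21. This subarray runs from index 1 to index 3.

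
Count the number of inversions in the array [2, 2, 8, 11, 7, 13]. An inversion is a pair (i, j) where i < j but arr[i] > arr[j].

Finding inversions in [2, 2, 8, 11, 7, 13]:

(2, 4): arr[2]=8 > arr[4]=7
(3, 4): arr[3]=11 > arr[4]=7

Total inversions: 2

The array has 2 inversion(s): (2,4), (3,4). Each pair (i,j) satisfies i < j and arr[i] > arr[j].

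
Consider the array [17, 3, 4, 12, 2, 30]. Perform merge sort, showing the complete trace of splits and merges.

Merge sort trace:

Split: [17, 3, 4, 12, 2, 30] -> [17, 3, 4] and [12, 2, 30]
  Split: [17, 3, 4] -> [17] and [3, 4]
    Split: [3, 4] -> [3] and [4]
    Merge: [3] + [4] -> [3, 4]
  Merge: [17] + [3, 4] -> [3, 4, 17]
  Split: [12, 2, 30] -> [12] and [2, 30]
    Split: [2, 30] -> [2] and [30]
    Merge: [2] + [30] -> [2, 30]
  Merge: [12] + [2, 30] -> [2, 12, 30]
Merge: [3, 4, 17] + [2, 12, 30] -> [2, 3, 4, 12, 17, 30]

Final sorted array: [2, 3, 4, 12, 17, 30]

The merge sort proceeds by recursively splitting the array and merging sorted halves.
After all merges, the sorted array is [2, 3, 4, 12, 17, 30].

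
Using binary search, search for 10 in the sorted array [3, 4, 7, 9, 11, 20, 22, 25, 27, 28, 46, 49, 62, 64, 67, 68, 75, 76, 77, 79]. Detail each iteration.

Binary search for 10 in [3, 4, 7, 9, 11, 20, 22, 25, 27, 28, 46, 49, 62, 64, 67, 68, 75, 76, 77, 79]:

lo=0, hi=19, mid=9, arr[mid]=28 -> 28 > 10, search left half
lo=0, hi=8, mid=4, arr[mid]=11 -> 11 > 10, search left half
lo=0, hi=3, mid=1, arr[mid]=4 -> 4 < 10, search right half
lo=2, hi=3, mid=2, arr[mid]=7 -> 7 < 10, search right half
lo=3, hi=3, mid=3, arr[mid]=9 -> 9 < 10, search right half
lo=4 > hi=3, target 10 not found

Binary search determines that 10 is not in the array after 5 comparisons. The search space was exhausted without finding the target.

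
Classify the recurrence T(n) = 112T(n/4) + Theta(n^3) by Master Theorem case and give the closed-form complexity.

Master Theorem for T(n) = 112T(n/4) + O(n^3):

a = 112, b = 4, c = 3
log_b(a) = log_4(112) = 3.4037

Case 1: c = 3 < log_4(112) = 3.4037
T(n) = O(n^(log_4 112))

For T(n) = 112T(n/4) + O(n^3): log_4(112) = 3.4037. This is Case 1 of the Master Theorem (c < log_b(a), work dominated by leaves), giving O(n^(log_4 112)).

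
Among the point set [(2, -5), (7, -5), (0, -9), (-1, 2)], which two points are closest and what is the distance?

Computing all pairwise distances among 4 points:

d((2, -5), (7, -5)) = 5.0
d((2, -5), (0, -9)) = 4.4721 <-- minimum
d((2, -5), (-1, 2)) = 7.6158
d((7, -5), (0, -9)) = 8.0623
d((7, -5), (-1, 2)) = 10.6301
d((0, -9), (-1, 2)) = 11.0454

Closest pair: (2, -5) and (0, -9) with distance 4.4721

The closest pair is (2, -5) and (0, -9) with Euclidean distance 4.4721. For 4 points, brute-force pairwise comparison is shown above. For large n, the divide-and-conquer algorithm (sort by x, recurse on halves, check the dividing strip) achieves O(n log n).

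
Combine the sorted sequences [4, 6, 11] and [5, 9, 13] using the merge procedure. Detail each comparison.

Merging process:

Compare 4 vs 5: take 4 from left. Merged: [4]
Compare 6 vs 5: take 5 from right. Merged: [4, 5]
Compare 6 vs 9: take 6 from left. Merged: [4, 5, 6]
Compare 11 vs 9: take 9 from right. Merged: [4, 5, 6, 9]
Compare 11 vs 13: take 11 from left. Merged: [4, 5, 6, 9, 11]
Append remaining from right: [13]. Merged: [4, 5, 6, 9, 11, 13]

Final merged array: [4, 5, 6, 9, 11, 13]
Total comparisons: 5

The merged array is [4, 5, 6, 9, 11, 13], requiring 5 comparisons. The merge step runs in O(n) time where n is the total number of elements.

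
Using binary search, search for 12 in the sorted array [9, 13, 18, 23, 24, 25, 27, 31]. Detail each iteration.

Binary search for 12 in [9, 13, 18, 23, 24, 25, 27, 31]:

lo=0, hi=7, mid=3, arr[mid]=23 -> 23 > 12, search left half
lo=0, hi=2, mid=1, arr[mid]=13 -> 13 > 12, search left half
lo=0, hi=0, mid=0, arr[mid]=9 -> 9 < 12, search right half
lo=1 > hi=0, target 12 not found

Binary search determines that 12 is not in the array after 3 comparisons. The search space was exhausted without finding the target.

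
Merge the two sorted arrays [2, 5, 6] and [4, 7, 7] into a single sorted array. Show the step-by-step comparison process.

Merging process:

Compare 2 vs 4: take 2 from left. Merged: [2]
Compare 5 vs 4: take 4 from right. Merged: [2, 4]
Compare 5 vs 7: take 5 from left. Merged: [2, 4, 5]
Compare 6 vs 7: take 6 from left. Merged: [2, 4, 5, 6]
Append remaining from right: [7, 7]. Merged: [2, 4, 5, 6, 7, 7]

Final merged array: [2, 4, 5, 6, 7, 7]
Total comparisons: 4

The merged array is [2, 4, 5, 6, 7, 7], requiring 4 comparisons. The merge step runs in O(n) time where n is the total number of elements.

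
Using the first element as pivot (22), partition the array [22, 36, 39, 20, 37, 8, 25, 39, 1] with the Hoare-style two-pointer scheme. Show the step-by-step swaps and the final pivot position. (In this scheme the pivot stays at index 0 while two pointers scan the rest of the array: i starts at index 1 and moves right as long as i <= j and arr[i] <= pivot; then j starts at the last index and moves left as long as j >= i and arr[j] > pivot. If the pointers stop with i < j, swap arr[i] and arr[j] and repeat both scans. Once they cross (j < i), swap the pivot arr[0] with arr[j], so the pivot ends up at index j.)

Hoare-style two-pointer partition with pivot = 22:

Initial array: [22, 36, 39, 20, 37, 8, 25, 39, 1]

Pointers start at i = 1, j = 8.
i stops at index 1 (arr[1]=36 > 22), j stops at index 8 (arr[8]=1 <= 22): swap arr[1] and arr[8], array becomes [22, 1, 39, 20, 37, 8, 25, 39, 36]
i stops at index 2 (arr[2]=39 > 22), j stops at index 5 (arr[5]=8 <= 22): swap arr[2] and arr[5], array becomes [22, 1, 8, 20, 37, 39, 25, 39, 36]
i ends at 4, j ends at 3: the pointers have crossed (j < i), so scanning stops.

Swap pivot arr[0] with arr[3] to place pivot at position 3: [20, 1, 8, 22, 37, 39, 25, 39, 36]
Pivot position: 3

After partitioning with pivot 22, the array becomes [20, 1, 8, 22, 37, 39, 25, 39, 36]. The pivot is placed at index 3. All elements to the left of the pivot are <= 22, and all elements to the right are > 22.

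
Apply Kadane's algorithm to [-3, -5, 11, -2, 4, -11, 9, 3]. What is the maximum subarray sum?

Using Kadane's algorithm on [-3, -5, 11, -2, 4, -11, 9, 3]:

Scanning through the array:
Position 1 (value -5): max_ending_here = -5, max_so_far = -3
Position 2 (value 11): max_ending_here = 11, max_so_far = 11
Position 3 (value -2): max_ending_here = 9, max_so_far = 11
Position 4 (value 4): max_ending_here = 13, max_so_far = 13
Position 5 (value -11): max_ending_here = 2, max_so_far = 13
Position 6 (value 9): max_ending_here = 11, max_so_far = 13
Position 7 (value 3): max_ending_here = 14, max_so_far = 14

Maximum subarray: [11, -2, 4, -11, 9, 3]
Maximum sum: 14

The maximum subarray is [11, -2, 4, -11, 9, 3] with sum 14. This subarray runs from index 2 to index 7.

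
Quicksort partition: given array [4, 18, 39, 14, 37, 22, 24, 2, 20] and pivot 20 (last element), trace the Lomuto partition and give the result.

Lomuto partition with pivot = 20:

Initial array: [4, 18, 39, 14, 37, 22, 24, 2, 20]

arr[0]=4 <= 20: swap with position 0, array becomes [4, 18, 39, 14, 37, 22, 24, 2, 20]
arr[1]=18 <= 20: swap with position 1, array becomes [4, 18, 39, 14, 37, 22, 24, 2, 20]
arr[2]=39 > 20: no swap
arr[3]=14 <= 20: swap with position 2, array becomes [4, 18, 14, 39, 37, 22, 24, 2, 20]
arr[4]=37 > 20: no swap
arr[5]=22 > 20: no swap
arr[6]=24 > 20: no swap
arr[7]=2 <= 20: swap with position 3, array becomes [4, 18, 14, 2, 37, 22, 24, 39, 20]

Place pivot at position 4: [4, 18, 14, 2, 20, 22, 24, 39, 37]
Pivot position: 4

After partitioning with pivot 20, the array becomes [4, 18, 14, 2, 20, 22, 24, 39, 37]. The pivot is placed at index 4. All elements to the left of the pivot are <= 20, and all elements to the right are > 20.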